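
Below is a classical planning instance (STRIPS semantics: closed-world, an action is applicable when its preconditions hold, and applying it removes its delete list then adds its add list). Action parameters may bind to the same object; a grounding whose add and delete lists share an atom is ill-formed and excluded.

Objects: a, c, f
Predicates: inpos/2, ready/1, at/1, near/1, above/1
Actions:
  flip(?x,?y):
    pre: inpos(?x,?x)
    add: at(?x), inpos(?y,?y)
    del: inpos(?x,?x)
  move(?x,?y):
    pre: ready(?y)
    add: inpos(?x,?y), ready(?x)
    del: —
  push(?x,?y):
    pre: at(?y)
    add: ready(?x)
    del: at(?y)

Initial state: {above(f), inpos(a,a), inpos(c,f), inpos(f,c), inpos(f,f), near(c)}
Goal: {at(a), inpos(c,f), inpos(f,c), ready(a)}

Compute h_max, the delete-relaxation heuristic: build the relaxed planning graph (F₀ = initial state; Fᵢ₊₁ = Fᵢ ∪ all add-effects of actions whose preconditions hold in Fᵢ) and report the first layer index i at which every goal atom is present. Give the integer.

2

F0 = init (6 atoms)
F1 = F0 ∪ {at(a), at(f), inpos(c,c)}  (9 atoms)
F2 = F1 ∪ {at(c), ready(a), ready(c), ready(f)}  (13 atoms)
goal ⊆ F2  ⇒  h_max = 2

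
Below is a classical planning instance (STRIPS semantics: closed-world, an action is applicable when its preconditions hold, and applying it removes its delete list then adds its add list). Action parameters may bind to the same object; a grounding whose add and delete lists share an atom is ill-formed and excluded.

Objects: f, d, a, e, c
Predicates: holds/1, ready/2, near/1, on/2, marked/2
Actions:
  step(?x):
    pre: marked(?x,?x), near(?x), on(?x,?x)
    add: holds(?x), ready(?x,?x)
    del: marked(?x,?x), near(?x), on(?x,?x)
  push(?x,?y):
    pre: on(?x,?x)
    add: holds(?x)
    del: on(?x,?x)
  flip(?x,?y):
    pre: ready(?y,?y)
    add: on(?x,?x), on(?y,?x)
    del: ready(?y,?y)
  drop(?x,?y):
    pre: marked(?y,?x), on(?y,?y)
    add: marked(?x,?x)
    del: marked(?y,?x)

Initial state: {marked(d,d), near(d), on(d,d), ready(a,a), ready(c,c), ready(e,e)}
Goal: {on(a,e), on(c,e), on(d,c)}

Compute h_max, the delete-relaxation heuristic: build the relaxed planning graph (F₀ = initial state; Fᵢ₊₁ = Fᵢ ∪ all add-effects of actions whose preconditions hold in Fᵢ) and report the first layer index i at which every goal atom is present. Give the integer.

2

F0 = init (6 atoms)
F1 = F0 ∪ {holds(d), on(a,a), on(a,c), on(a,d), on(a,e), on(a,f), on(c,a), on(c,c), on(c,d), on(c,e), on(c,f), on(e,a), on(e,c), on(e,d), on(e,e), on(e,f), on(f,f), ready(d,d)}  (24 atoms)
F2 = F1 ∪ {holds(a), holds(c), holds(e), holds(f), on(d,a), on(d,c), on(d,e), on(d,f)}  (32 atoms)
goal ⊆ F2  ⇒  h_max = 2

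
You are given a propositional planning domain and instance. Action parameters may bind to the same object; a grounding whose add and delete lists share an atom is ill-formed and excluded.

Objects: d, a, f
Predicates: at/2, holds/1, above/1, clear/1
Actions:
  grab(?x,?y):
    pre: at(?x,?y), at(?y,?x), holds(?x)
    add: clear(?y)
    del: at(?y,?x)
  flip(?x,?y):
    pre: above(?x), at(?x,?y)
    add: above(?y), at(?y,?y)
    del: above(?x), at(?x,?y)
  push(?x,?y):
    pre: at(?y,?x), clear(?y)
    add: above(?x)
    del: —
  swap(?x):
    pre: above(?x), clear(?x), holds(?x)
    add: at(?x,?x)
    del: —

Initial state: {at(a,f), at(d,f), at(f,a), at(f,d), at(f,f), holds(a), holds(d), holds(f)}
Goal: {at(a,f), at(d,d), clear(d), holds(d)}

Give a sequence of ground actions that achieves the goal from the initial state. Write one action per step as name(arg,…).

1. grab(a,f)  →  {at(a,f), at(d,f), at(f,d), at(f,f), clear(f), holds(a), holds(d), holds(f)}
2. grab(f,d)  →  {at(a,f), at(f,d), at(f,f), clear(d), clear(f), holds(a), holds(d), holds(f)}
3. push(d,f)  →  {above(d), at(a,f), at(f,d), at(f,f), clear(d), clear(f), holds(a), holds(d), holds(f)}
4. swap(d)  →  {above(d), at(a,f), at(d,d), at(f,d), at(f,f), clear(d), clear(f), holds(a), holds(d), holds(f)}

grab(a,f); grab(f,d); push(d,f); swap(d)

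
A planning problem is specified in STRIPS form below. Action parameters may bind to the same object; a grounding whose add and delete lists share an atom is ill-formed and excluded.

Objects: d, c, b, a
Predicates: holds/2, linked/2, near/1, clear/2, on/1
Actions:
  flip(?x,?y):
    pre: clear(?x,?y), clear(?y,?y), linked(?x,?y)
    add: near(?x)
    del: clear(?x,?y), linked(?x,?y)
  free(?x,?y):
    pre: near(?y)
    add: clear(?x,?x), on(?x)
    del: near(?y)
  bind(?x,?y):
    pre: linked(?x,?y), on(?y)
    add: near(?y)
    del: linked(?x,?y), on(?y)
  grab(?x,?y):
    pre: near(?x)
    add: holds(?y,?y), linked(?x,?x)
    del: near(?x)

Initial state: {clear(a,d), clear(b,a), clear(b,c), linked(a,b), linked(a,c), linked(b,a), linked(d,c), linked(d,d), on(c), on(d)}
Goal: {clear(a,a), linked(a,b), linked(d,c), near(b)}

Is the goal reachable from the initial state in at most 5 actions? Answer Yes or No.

Yes

1. bind(d,d)  →  {clear(a,d), clear(b,a), clear(b,c), linked(a,b), linked(a,c), linked(b,a), linked(d,c), near(d), on(c)}
2. free(a,d)  →  {clear(a,a), clear(a,d), clear(b,a), clear(b,c), linked(a,b), linked(a,c), linked(b,a), linked(d,c), on(a), on(c)}
3. flip(b,a)  →  {clear(a,a), clear(a,d), clear(b,c), linked(a,b), linked(a,c), linked(d,c), near(b), on(a), on(c)}
optimal plan length = 3; 3 ≤ 5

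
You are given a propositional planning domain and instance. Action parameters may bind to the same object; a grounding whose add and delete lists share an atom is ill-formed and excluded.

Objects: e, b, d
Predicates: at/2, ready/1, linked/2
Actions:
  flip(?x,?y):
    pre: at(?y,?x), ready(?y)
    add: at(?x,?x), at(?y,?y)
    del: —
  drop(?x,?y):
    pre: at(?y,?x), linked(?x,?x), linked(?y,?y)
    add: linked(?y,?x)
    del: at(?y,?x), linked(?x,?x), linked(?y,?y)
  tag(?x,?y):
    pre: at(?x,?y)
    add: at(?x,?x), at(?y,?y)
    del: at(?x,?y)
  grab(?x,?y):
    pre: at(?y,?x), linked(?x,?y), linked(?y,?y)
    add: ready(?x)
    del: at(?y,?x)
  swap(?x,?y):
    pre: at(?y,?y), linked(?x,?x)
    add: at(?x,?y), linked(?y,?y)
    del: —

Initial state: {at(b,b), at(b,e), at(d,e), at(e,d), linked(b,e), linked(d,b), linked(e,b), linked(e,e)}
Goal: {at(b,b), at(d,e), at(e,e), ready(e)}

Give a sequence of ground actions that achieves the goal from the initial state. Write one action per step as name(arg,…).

1. tag(e,d)  →  {at(b,b), at(b,e), at(d,d), at(d,e), at(e,e), linked(b,e), linked(d,b), linked(e,b), linked(e,e)}
2. grab(e,e)  →  {at(b,b), at(b,e), at(d,d), at(d,e), linked(b,e), linked(d,b), linked(e,b), linked(e,e), ready(e)}
3. tag(b,e)  →  {at(b,b), at(d,d), at(d,e), at(e,e), linked(b,e), linked(d,b), linked(e,b), linked(e,e), ready(e)}

tag(e,d); grab(e,e); tag(b,e)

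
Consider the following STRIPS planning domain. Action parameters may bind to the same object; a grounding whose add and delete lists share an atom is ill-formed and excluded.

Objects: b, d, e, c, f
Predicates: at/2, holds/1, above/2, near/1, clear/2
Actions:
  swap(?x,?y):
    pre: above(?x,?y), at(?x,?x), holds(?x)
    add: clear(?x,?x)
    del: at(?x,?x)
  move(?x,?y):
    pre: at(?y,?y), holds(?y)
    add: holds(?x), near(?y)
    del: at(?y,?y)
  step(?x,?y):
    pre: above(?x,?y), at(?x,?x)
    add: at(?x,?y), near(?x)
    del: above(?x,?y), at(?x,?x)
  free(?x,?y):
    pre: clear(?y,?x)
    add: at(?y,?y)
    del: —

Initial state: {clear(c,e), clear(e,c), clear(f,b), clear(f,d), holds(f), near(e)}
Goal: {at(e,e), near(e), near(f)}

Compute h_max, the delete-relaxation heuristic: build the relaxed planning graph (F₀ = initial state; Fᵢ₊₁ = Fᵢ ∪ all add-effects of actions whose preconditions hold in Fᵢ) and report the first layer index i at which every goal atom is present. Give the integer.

2

F0 = init (6 atoms)
F1 = F0 ∪ {at(c,c), at(e,e), at(f,f)}  (9 atoms)
F2 = F1 ∪ {holds(b), holds(c), holds(d), holds(e), near(f)}  (14 atoms)
goal ⊆ F2  ⇒  h_max = 2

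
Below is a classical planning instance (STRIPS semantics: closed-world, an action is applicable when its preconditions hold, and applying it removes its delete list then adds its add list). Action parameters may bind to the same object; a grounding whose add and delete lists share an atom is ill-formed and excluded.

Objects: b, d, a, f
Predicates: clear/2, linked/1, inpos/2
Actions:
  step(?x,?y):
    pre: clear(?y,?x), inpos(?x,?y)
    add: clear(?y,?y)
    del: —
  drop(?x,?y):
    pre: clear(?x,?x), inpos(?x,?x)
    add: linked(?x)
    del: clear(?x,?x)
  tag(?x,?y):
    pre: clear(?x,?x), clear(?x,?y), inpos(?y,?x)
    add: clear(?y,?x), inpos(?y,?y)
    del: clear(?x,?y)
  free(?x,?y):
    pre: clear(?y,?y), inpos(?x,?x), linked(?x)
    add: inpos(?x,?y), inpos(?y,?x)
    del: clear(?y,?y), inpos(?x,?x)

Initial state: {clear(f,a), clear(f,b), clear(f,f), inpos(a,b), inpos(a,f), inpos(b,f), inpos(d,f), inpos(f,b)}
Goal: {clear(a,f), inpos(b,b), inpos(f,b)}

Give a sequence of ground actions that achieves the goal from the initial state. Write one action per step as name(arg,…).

1. tag(f,b)  →  {clear(b,f), clear(f,a), clear(f,f), inpos(a,b), inpos(a,f), inpos(b,b), inpos(b,f), inpos(d,f), inpos(f,b)}
2. tag(f,a)  →  {clear(a,f), clear(b,f), clear(f,f), inpos(a,a), inpos(a,b), inpos(a,f), inpos(b,b), inpos(b,f), inpos(d,f), inpos(f,b)}

tag(f,b); tag(f,a)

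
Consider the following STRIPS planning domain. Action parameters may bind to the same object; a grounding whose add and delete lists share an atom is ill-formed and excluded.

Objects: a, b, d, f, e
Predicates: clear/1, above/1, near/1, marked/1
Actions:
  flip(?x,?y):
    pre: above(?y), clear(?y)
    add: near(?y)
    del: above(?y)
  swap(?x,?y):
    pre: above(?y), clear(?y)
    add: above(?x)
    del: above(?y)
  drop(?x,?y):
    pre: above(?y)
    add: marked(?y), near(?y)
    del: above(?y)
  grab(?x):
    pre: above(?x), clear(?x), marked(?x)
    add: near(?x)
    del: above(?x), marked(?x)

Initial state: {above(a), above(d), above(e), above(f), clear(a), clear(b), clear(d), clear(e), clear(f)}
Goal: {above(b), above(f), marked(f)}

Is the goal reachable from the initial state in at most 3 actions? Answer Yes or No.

1. swap(b,a)  →  {above(b), above(d), above(e), above(f), clear(a), clear(b), clear(d), clear(e), clear(f)}
2. drop(a,f)  →  {above(b), above(d), above(e), clear(a), clear(b), clear(d), clear(e), clear(f), marked(f), near(f)}
3. swap(f,d)  →  {above(b), above(e), above(f), clear(a), clear(b), clear(d), clear(e), clear(f), marked(f), near(f)}
optimal plan length = 3; 3 ≤ 3

Yes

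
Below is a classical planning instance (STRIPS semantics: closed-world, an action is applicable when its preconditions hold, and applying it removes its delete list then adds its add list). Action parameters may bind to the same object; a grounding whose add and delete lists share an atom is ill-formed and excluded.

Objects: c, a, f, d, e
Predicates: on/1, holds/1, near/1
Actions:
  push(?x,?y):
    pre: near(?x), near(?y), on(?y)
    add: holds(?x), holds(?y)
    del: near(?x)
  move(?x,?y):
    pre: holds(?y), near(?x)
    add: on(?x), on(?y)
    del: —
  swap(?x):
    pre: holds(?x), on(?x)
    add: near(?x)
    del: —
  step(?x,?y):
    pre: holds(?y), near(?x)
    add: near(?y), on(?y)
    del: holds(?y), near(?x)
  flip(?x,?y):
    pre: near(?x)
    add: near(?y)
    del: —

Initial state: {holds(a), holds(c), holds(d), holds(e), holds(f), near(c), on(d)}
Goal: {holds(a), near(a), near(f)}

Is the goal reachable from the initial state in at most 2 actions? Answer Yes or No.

Yes

1. step(c,f)  →  {holds(a), holds(c), holds(d), holds(e), near(f), on(d), on(f)}
2. flip(f,a)  →  {holds(a), holds(c), holds(d), holds(e), near(a), near(f), on(d), on(f)}
optimal plan length = 2; 2 ≤ 2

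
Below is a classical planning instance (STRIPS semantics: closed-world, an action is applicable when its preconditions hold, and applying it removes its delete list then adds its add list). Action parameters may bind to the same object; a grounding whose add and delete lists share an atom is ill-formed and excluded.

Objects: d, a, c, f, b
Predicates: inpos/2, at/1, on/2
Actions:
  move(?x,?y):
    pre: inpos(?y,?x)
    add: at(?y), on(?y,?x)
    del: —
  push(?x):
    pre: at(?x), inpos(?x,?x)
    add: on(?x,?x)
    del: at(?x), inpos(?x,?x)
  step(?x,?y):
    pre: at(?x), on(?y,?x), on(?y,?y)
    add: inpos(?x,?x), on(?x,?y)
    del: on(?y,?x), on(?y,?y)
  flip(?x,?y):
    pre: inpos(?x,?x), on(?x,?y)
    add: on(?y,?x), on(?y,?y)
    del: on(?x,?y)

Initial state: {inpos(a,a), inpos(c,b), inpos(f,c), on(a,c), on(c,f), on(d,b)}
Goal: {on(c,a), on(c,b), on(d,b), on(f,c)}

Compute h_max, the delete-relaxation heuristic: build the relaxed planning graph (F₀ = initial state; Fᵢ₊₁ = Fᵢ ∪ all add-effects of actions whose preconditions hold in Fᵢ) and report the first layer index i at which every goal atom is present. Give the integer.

F0 = init (6 atoms)
F1 = F0 ∪ {at(a), at(c), at(f), on(a,a), on(c,a), on(c,b), on(c,c), on(f,c)}  (14 atoms)
goal ⊆ F1  ⇒  h_max = 1

1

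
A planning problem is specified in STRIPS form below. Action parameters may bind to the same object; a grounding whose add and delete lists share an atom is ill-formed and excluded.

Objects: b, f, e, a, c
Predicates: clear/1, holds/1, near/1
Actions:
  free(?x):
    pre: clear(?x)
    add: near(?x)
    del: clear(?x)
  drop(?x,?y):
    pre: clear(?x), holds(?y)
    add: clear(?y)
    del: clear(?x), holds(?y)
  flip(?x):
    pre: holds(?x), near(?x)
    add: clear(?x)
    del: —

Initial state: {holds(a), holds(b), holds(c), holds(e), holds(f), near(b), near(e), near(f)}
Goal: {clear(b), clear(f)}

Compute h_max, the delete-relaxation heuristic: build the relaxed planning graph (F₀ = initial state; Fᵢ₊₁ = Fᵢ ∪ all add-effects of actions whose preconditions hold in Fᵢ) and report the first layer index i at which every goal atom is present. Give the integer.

F0 = init (8 atoms)
F1 = F0 ∪ {clear(b), clear(e), clear(f)}  (11 atoms)
goal ⊆ F1  ⇒  h_max = 1

1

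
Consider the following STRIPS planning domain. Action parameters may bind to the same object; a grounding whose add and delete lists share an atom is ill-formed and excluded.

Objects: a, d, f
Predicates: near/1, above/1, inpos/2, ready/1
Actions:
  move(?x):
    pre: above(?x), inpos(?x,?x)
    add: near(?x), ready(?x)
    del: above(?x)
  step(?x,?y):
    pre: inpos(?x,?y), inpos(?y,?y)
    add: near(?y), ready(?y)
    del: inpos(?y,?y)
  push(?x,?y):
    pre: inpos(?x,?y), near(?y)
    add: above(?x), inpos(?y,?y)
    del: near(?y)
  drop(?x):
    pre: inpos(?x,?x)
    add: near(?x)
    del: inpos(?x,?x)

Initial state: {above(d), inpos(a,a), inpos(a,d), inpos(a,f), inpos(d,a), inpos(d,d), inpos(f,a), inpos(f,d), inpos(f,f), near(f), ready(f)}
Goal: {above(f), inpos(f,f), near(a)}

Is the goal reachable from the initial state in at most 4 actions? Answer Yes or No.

Yes

1. step(a,a)  →  {above(d), inpos(a,d), inpos(a,f), inpos(d,a), inpos(d,d), inpos(f,a), inpos(f,d), inpos(f,f), near(a), near(f), ready(a), ready(f)}
2. push(f,f)  →  {above(d), above(f), inpos(a,d), inpos(a,f), inpos(d,a), inpos(d,d), inpos(f,a), inpos(f,d), inpos(f,f), near(a), ready(a), ready(f)}
optimal plan length = 2; 2 ≤ 4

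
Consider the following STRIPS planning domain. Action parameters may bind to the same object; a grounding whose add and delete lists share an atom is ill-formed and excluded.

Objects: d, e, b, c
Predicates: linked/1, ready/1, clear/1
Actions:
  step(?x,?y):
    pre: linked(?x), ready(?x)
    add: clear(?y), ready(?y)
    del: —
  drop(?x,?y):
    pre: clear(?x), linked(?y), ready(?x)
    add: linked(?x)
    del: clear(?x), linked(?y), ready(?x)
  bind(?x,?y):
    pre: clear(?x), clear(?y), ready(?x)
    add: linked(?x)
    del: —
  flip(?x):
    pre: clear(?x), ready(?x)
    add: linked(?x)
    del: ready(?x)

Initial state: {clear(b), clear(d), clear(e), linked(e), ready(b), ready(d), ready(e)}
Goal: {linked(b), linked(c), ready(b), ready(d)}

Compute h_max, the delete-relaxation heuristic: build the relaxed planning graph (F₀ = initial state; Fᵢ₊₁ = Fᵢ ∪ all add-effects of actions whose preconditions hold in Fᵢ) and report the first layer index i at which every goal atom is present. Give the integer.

F0 = init (7 atoms)
F1 = F0 ∪ {clear(c), linked(b), linked(d), ready(c)}  (11 atoms)
F2 = F1 ∪ {linked(c)}  (12 atoms)
goal ⊆ F2  ⇒  h_max = 2

2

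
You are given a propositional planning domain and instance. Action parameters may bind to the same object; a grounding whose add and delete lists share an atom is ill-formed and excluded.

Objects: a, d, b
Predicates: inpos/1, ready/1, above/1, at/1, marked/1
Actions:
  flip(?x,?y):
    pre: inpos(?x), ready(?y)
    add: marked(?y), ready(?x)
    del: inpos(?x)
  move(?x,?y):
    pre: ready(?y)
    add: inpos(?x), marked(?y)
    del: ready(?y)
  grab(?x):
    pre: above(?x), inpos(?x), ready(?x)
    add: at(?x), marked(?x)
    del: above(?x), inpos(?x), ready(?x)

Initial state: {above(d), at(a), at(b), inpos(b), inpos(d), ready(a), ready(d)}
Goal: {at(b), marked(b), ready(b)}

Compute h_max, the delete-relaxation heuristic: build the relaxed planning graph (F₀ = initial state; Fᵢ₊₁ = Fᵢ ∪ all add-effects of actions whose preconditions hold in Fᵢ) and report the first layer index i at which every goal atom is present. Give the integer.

2

F0 = init (7 atoms)
F1 = F0 ∪ {at(d), inpos(a), marked(a), marked(d), ready(b)}  (12 atoms)
F2 = F1 ∪ {marked(b)}  (13 atoms)
goal ⊆ F2  ⇒  h_max = 2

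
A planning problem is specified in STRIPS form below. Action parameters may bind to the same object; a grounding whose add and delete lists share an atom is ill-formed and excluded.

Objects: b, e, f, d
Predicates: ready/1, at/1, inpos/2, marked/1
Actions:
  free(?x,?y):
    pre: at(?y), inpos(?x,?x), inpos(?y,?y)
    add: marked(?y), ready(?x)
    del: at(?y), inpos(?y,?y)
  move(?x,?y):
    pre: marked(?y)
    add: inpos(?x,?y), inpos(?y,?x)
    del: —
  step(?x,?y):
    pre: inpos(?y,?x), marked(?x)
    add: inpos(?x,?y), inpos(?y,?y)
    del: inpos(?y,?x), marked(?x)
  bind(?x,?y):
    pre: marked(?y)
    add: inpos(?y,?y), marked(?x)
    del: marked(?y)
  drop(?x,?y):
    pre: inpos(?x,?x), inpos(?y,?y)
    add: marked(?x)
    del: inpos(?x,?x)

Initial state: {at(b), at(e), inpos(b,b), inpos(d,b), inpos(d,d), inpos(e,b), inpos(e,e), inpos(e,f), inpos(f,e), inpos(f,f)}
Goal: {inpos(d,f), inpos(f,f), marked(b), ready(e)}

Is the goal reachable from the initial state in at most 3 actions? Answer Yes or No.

1. free(e,b)  →  {at(e), inpos(d,b), inpos(d,d), inpos(e,b), inpos(e,e), inpos(e,f), inpos(f,e), inpos(f,f), marked(b), ready(e)}
2. drop(d,e)  →  {at(e), inpos(d,b), inpos(e,b), inpos(e,e), inpos(e,f), inpos(f,e), inpos(f,f), marked(b), marked(d), ready(e)}
3. move(f,d)  →  {at(e), inpos(d,b), inpos(d,f), inpos(e,b), inpos(e,e), inpos(e,f), inpos(f,d), inpos(f,e), inpos(f,f), marked(b), marked(d), ready(e)}
optimal plan length = 3; 3 ≤ 3

Yes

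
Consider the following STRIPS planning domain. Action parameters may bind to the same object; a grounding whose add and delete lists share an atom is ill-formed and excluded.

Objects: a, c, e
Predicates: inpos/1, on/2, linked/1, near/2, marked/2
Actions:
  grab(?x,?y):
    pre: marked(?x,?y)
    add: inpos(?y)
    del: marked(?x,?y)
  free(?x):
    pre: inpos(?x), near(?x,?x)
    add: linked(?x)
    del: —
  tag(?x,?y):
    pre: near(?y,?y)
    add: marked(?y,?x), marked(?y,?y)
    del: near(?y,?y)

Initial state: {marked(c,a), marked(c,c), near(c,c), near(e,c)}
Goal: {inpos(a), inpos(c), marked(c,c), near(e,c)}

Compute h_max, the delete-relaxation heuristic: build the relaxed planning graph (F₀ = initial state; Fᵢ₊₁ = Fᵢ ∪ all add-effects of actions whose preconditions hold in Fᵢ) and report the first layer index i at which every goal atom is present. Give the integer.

F0 = init (4 atoms)
F1 = F0 ∪ {inpos(a), inpos(c), marked(c,e)}  (7 atoms)
goal ⊆ F1  ⇒  h_max = 1

1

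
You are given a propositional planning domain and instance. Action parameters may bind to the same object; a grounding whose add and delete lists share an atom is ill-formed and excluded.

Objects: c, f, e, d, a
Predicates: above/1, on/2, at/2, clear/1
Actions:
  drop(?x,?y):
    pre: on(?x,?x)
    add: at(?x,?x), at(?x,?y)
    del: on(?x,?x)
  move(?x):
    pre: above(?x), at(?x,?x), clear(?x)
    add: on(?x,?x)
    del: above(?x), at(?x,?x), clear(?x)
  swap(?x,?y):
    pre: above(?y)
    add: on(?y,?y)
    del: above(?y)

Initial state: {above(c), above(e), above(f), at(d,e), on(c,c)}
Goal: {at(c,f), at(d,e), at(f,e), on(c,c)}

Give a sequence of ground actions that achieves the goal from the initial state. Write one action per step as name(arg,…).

drop(c,f); swap(c,c); swap(c,f); drop(f,e)

1. drop(c,f)  →  {above(c), above(e), above(f), at(c,c), at(c,f), at(d,e)}
2. swap(c,c)  →  {above(e), above(f), at(c,c), at(c,f), at(d,e), on(c,c)}
3. swap(c,f)  →  {above(e), at(c,c), at(c,f), at(d,e), on(c,c), on(f,f)}
4. drop(f,e)  →  {above(e), at(c,c), at(c,f), at(d,e), at(f,e), at(f,f), on(c,c)}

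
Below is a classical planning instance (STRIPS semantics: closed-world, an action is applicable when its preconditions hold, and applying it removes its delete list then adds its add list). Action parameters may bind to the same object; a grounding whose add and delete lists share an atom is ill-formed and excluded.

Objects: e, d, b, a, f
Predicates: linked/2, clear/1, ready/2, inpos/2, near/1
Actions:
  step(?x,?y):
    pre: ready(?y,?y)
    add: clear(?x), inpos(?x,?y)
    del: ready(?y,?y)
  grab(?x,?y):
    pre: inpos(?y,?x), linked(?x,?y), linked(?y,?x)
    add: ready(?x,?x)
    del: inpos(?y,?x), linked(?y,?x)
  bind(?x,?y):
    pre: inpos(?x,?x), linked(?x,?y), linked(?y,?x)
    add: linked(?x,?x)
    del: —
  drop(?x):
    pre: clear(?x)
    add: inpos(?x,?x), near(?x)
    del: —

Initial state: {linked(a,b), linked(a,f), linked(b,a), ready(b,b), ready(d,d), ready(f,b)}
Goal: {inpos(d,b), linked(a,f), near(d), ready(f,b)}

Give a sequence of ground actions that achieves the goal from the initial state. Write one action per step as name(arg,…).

1. step(d,b)  →  {clear(d), inpos(d,b), linked(a,b), linked(a,f), linked(b,a), ready(d,d), ready(f,b)}
2. drop(d)  →  {clear(d), inpos(d,b), inpos(d,d), linked(a,b), linked(a,f), linked(b,a), near(d), ready(d,d), ready(f,b)}

step(d,b); drop(d)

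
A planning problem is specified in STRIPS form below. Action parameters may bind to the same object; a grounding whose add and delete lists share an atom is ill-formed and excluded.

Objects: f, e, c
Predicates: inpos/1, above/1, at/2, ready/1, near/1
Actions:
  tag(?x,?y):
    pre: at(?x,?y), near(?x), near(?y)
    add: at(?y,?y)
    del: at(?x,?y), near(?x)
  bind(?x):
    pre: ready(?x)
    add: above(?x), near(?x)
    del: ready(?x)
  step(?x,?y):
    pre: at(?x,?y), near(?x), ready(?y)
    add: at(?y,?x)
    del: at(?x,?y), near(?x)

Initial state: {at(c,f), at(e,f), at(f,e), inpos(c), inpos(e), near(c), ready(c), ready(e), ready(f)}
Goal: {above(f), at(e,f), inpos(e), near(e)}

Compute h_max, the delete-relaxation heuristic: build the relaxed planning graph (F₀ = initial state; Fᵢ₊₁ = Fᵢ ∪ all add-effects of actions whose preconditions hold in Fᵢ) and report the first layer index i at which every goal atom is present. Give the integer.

1

F0 = init (9 atoms)
F1 = F0 ∪ {above(c), above(e), above(f), at(f,c), near(e), near(f)}  (15 atoms)
goal ⊆ F1  ⇒  h_max = 1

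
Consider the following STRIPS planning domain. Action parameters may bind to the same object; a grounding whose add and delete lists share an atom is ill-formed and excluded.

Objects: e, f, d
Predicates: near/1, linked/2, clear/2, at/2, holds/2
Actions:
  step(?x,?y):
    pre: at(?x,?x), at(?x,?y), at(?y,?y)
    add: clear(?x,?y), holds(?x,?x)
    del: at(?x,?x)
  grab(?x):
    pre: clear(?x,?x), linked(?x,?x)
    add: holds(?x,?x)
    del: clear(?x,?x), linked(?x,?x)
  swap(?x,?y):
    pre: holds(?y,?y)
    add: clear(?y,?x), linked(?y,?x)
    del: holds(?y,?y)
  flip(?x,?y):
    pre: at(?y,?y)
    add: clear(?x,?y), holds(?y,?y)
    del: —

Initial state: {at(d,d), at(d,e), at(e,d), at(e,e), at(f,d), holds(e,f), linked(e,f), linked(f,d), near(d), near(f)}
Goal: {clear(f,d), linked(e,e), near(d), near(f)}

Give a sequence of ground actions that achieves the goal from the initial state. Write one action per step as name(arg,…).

step(e,e); swap(e,e); flip(f,d)

1. step(e,e)  →  {at(d,d), at(d,e), at(e,d), at(f,d), clear(e,e), holds(e,e), holds(e,f), linked(e,f), linked(f,d), near(d), near(f)}
2. swap(e,e)  →  {at(d,d), at(d,e), at(e,d), at(f,d), clear(e,e), holds(e,f), linked(e,e), linked(e,f), linked(f,d), near(d), near(f)}
3. flip(f,d)  →  {at(d,d), at(d,e), at(e,d), at(f,d), clear(e,e), clear(f,d), holds(d,d), holds(e,f), linked(e,e), linked(e,f), linked(f,d), near(d), near(f)}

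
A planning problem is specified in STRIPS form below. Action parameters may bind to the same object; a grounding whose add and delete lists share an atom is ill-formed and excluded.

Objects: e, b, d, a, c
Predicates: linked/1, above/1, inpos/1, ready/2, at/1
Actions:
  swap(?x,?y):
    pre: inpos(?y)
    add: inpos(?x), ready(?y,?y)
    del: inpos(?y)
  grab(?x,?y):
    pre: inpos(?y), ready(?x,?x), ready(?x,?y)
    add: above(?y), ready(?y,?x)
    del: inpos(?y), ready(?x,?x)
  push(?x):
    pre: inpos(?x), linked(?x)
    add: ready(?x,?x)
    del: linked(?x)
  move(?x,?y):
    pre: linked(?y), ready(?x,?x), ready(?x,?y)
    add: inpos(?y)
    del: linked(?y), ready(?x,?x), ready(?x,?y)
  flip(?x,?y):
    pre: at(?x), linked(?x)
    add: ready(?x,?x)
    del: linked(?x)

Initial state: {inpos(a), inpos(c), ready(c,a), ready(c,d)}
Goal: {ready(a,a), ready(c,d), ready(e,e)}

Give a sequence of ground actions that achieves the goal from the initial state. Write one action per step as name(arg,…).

swap(e,a); swap(b,e)

1. swap(e,a)  →  {inpos(c), inpos(e), ready(a,a), ready(c,a), ready(c,d)}
2. swap(b,e)  →  {inpos(b), inpos(c), ready(a,a), ready(c,a), ready(c,d), ready(e,e)}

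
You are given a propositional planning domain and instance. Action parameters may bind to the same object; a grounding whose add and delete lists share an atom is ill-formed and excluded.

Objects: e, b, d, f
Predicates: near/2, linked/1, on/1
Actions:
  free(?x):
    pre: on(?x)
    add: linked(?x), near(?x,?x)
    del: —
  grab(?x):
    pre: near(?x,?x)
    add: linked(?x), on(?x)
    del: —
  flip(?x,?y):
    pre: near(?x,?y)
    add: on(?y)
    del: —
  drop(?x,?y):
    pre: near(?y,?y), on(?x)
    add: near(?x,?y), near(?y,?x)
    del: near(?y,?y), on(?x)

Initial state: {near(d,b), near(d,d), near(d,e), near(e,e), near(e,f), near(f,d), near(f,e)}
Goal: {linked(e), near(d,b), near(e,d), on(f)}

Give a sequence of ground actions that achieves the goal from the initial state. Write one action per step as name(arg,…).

grab(e); flip(e,f); drop(e,d)

1. grab(e)  →  {linked(e), near(d,b), near(d,d), near(d,e), near(e,e), near(e,f), near(f,d), near(f,e), on(e)}
2. flip(e,f)  →  {linked(e), near(d,b), near(d,d), near(d,e), near(e,e), near(e,f), near(f,d), near(f,e), on(e), on(f)}
3. drop(e,d)  →  {linked(e), near(d,b), near(d,e), near(e,d), near(e,e), near(e,f), near(f,d), near(f,e), on(f)}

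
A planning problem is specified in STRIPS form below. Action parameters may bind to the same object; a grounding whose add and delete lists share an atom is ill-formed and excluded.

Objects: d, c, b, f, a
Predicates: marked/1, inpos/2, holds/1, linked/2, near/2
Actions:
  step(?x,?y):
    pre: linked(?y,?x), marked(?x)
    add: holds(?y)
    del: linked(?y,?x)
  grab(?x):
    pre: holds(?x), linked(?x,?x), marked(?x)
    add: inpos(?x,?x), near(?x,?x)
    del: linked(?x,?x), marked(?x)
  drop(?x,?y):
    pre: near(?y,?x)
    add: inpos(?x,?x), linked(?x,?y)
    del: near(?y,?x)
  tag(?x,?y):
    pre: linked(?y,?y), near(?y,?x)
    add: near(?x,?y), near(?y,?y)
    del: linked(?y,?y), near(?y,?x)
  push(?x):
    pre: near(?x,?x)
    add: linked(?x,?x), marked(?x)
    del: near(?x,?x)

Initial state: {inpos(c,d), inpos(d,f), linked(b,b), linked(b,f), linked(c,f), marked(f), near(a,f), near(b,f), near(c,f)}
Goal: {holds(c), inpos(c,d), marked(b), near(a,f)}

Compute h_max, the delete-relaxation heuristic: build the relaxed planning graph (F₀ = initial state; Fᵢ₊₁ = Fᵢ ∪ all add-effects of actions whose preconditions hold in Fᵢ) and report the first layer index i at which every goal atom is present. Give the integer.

F0 = init (9 atoms)
F1 = F0 ∪ {holds(b), holds(c), inpos(f,f), linked(f,a), linked(f,b), linked(f,c), near(b,b), near(f,b)}  (17 atoms)
F2 = F1 ∪ {inpos(b,b), marked(b)}  (19 atoms)
goal ⊆ F2  ⇒  h_max = 2

2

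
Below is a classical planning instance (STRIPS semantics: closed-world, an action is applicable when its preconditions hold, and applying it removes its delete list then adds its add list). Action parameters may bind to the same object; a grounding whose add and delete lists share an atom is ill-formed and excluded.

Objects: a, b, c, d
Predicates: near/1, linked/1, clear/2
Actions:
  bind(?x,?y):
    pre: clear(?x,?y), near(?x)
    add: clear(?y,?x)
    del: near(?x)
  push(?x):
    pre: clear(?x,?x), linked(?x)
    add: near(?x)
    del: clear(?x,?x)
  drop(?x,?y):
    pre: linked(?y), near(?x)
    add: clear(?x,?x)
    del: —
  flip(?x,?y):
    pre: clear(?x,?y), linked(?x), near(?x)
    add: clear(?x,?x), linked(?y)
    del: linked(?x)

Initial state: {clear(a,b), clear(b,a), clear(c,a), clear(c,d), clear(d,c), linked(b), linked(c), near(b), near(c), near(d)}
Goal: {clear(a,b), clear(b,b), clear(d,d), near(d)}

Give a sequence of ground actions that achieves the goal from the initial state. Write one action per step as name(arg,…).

drop(b,b); drop(d,b)

1. drop(b,b)  →  {clear(a,b), clear(b,a), clear(b,b), clear(c,a), clear(c,d), clear(d,c), linked(b), linked(c), near(b), near(c), near(d)}
2. drop(d,b)  →  {clear(a,b), clear(b,a), clear(b,b), clear(c,a), clear(c,d), clear(d,c), clear(d,d), linked(b), linked(c), near(b), near(c), near(d)}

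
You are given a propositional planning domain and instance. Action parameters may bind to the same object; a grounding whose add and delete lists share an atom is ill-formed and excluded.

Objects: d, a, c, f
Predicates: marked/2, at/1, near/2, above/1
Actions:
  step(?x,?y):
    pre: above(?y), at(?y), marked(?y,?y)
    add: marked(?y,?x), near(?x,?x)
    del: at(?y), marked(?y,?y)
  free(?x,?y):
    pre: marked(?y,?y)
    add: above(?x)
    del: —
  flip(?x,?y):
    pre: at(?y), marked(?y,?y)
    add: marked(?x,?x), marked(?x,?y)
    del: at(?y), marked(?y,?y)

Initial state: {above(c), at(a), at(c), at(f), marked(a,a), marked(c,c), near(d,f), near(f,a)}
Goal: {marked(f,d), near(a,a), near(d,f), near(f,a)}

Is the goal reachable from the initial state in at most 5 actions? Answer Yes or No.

1. step(a,c)  →  {above(c), at(a), at(f), marked(a,a), marked(c,a), near(a,a), near(d,f), near(f,a)}
2. free(f,a)  →  {above(c), above(f), at(a), at(f), marked(a,a), marked(c,a), near(a,a), near(d,f), near(f,a)}
3. flip(f,a)  →  {above(c), above(f), at(f), marked(c,a), marked(f,a), marked(f,f), near(a,a), near(d,f), near(f,a)}
4. step(d,f)  →  {above(c), above(f), marked(c,a), marked(f,a), marked(f,d), near(a,a), near(d,d), near(d,f), near(f,a)}
optimal plan length = 4; 4 ≤ 5

Yes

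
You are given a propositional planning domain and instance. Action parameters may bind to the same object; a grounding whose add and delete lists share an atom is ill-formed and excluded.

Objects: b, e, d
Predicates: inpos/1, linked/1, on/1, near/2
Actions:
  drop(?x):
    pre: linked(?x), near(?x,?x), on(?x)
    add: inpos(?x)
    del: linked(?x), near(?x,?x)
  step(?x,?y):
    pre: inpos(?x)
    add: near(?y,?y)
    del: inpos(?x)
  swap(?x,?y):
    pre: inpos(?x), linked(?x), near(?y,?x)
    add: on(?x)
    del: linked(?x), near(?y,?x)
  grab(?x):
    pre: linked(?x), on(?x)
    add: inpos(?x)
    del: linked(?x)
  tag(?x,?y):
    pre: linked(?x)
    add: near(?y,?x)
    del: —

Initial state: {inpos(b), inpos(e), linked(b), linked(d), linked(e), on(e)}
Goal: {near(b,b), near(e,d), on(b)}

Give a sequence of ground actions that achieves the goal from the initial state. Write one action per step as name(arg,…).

step(e,b); swap(b,b); step(b,b); tag(d,e)

1. step(e,b)  →  {inpos(b), linked(b), linked(d), linked(e), near(b,b), on(e)}
2. swap(b,b)  →  {inpos(b), linked(d), linked(e), on(b), on(e)}
3. step(b,b)  →  {linked(d), linked(e), near(b,b), on(b), on(e)}
4. tag(d,e)  →  {linked(d), linked(e), near(b,b), near(e,d), on(b), on(e)}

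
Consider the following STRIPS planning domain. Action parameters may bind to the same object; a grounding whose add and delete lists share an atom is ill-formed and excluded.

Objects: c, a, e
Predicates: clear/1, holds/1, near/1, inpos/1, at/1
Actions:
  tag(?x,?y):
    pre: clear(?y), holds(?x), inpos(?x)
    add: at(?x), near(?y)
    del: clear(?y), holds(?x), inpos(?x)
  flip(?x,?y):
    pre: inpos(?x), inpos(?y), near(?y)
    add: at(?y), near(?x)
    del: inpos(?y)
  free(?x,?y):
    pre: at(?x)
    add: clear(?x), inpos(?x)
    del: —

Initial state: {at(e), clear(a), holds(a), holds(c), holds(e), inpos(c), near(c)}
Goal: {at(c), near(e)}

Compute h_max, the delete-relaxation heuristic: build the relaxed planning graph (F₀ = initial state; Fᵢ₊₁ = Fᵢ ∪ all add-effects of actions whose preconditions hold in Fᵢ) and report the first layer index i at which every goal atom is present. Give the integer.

F0 = init (7 atoms)
F1 = F0 ∪ {at(c), clear(e), inpos(e), near(a)}  (11 atoms)
F2 = F1 ∪ {clear(c), near(e)}  (13 atoms)
goal ⊆ F2  ⇒  h_max = 2

2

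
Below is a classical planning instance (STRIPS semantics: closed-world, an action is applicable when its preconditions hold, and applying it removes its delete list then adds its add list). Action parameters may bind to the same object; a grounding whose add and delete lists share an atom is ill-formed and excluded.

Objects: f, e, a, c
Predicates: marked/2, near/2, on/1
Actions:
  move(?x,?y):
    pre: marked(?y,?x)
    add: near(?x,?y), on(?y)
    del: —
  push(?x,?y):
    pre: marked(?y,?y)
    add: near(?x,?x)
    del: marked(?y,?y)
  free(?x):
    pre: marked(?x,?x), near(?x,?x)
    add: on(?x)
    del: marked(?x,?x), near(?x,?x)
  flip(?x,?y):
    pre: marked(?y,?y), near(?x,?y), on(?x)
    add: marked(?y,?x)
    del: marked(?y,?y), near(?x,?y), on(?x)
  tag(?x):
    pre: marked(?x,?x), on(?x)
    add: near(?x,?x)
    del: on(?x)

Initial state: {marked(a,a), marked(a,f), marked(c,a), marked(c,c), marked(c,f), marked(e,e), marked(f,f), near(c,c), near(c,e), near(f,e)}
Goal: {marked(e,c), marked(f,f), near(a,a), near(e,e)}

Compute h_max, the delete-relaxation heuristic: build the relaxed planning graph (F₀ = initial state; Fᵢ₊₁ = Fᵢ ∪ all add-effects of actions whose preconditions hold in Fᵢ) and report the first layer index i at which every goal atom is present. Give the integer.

2

F0 = init (10 atoms)
F1 = F0 ∪ {near(a,a), near(a,c), near(e,e), near(f,a), near(f,c), near(f,f), on(a), on(c), on(e), on(f)}  (20 atoms)
F2 = F1 ∪ {marked(e,c), marked(e,f)}  (22 atoms)
goal ⊆ F2  ⇒  h_max = 2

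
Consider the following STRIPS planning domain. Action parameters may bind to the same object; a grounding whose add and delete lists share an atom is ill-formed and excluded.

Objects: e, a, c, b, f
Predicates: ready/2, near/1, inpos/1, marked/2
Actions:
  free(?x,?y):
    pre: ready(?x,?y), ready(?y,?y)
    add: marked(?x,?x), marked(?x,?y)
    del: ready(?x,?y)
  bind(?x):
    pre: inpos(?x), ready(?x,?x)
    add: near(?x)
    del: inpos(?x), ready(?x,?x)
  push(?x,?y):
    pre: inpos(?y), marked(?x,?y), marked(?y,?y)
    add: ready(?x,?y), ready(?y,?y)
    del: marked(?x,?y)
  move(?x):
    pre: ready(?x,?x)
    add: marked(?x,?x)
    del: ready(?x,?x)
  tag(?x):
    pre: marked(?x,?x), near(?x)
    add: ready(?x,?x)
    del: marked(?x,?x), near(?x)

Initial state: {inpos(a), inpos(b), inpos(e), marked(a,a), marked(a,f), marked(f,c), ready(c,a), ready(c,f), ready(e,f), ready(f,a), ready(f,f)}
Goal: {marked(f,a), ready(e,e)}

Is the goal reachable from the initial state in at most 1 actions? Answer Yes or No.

No

1. free(e,f)  →  {inpos(a), inpos(b), inpos(e), marked(a,a), marked(a,f), marked(e,e), marked(e,f), marked(f,c), ready(c,a), ready(c,f), ready(f,a), ready(f,f)}
2. push(e,e)  →  {inpos(a), inpos(b), inpos(e), marked(a,a), marked(a,f), marked(e,f), marked(f,c), ready(c,a), ready(c,f), ready(e,e), ready(f,a), ready(f,f)}
3. push(a,a)  →  {inpos(a), inpos(b), inpos(e), marked(a,f), marked(e,f), marked(f,c), ready(a,a), ready(c,a), ready(c,f), ready(e,e), ready(f,a), ready(f,f)}
4. free(f,a)  →  {inpos(a), inpos(b), inpos(e), marked(a,f), marked(e,f), marked(f,a), marked(f,c), marked(f,f), ready(a,a), ready(c,a), ready(c,f), ready(e,e), ready(f,f)}
optimal plan length = 4; 4 > 1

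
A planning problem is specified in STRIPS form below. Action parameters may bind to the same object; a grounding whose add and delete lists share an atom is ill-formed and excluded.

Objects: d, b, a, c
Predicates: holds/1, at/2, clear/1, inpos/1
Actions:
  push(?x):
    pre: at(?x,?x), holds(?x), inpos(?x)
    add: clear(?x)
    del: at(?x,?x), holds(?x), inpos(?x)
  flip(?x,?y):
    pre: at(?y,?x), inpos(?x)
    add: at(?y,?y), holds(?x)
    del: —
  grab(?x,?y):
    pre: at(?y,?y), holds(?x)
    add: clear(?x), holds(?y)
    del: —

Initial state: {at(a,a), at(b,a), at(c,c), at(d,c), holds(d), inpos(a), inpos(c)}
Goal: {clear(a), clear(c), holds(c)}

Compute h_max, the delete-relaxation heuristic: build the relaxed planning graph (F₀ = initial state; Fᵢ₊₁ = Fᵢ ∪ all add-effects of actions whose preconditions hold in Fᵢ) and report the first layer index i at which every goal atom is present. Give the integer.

2

F0 = init (7 atoms)
F1 = F0 ∪ {at(b,b), at(d,d), clear(d), holds(a), holds(c)}  (12 atoms)
F2 = F1 ∪ {clear(a), clear(c), holds(b)}  (15 atoms)
goal ⊆ F2  ⇒  h_max = 2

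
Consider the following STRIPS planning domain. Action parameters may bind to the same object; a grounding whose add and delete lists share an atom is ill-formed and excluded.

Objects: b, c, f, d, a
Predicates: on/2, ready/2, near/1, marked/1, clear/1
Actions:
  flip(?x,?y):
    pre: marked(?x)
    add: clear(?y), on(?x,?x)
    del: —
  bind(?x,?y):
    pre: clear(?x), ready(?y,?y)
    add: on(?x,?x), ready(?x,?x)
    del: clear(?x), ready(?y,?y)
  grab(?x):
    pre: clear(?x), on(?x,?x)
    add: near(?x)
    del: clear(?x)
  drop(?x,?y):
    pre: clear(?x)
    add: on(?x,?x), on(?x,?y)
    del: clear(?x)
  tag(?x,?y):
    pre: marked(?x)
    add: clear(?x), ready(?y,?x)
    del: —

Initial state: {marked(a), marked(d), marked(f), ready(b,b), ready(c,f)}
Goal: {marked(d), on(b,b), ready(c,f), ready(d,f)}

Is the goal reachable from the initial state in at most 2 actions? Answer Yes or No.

No

1. flip(f,b)  →  {clear(b), marked(a), marked(d), marked(f), on(f,f), ready(b,b), ready(c,f)}
2. drop(b,b)  →  {marked(a), marked(d), marked(f), on(b,b), on(f,f), ready(b,b), ready(c,f)}
3. tag(f,d)  →  {clear(f), marked(a), marked(d), marked(f), on(b,b), on(f,f), ready(b,b), ready(c,f), ready(d,f)}
optimal plan length = 3; 3 > 2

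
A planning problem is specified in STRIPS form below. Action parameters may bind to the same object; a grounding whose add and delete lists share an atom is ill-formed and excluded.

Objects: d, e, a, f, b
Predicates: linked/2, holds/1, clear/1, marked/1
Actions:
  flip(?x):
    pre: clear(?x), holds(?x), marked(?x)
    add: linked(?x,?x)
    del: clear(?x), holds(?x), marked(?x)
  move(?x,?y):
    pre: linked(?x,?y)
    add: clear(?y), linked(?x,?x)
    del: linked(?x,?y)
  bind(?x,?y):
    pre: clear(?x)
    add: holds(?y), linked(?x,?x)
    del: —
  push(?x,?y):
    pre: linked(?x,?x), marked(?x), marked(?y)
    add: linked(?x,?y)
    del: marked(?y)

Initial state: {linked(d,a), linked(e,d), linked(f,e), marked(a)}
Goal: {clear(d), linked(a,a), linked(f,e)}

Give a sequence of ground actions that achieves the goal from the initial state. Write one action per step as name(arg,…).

move(d,a); move(e,d); bind(a,d)

1. move(d,a)  →  {clear(a), linked(d,d), linked(e,d), linked(f,e), marked(a)}
2. move(e,d)  →  {clear(a), clear(d), linked(d,d), linked(e,e), linked(f,e), marked(a)}
3. bind(a,d)  →  {clear(a), clear(d), holds(d), linked(a,a), linked(d,d), linked(e,e), linked(f,e), marked(a)}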